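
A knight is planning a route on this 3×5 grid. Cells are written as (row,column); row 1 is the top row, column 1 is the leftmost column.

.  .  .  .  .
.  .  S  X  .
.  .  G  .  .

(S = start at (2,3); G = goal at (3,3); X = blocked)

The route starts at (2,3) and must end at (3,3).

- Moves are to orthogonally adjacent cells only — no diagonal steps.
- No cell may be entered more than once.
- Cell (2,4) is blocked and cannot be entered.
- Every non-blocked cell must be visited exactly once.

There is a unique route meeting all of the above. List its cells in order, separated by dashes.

Need to visit all 14 open cells exactly once, starting at (2,3) and ending at (3,3).
Cell (3,1) has only two open neighbours ((2,1) and (3,2)), so the path must pass straight through it: one of those is the cell it's entered from and the other is where it exits.
Route from (2,3): left 1 to (2,2), down 1 to (3,2), left 1 to (3,1), up 2 to (1,1), right 4 to (1,5), down 2 to (3,5), left 2 to (3,3) — 13 moves in all.
Check: all 14 open cells covered.

(2,3) - (2,2) - (3,2) - (3,1) - (2,1) - (1,1) - (1,2) - (1,3) - (1,4) - (1,5) - (2,5) - (3,5) - (3,4) - (3,3)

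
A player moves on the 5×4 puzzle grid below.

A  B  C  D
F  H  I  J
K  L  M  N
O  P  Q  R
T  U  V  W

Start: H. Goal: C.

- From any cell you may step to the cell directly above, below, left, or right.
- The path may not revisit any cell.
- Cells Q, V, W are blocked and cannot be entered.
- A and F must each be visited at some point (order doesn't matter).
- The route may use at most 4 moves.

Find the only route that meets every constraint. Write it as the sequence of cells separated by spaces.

H F A B C

Any route must reach A and F and still end at C within 4 moves, so the order of the required stops is forced.
Route from H: left to F, up to A, 2× right (reaching C) — 4 moves in all.
Check: all required cells visited; 4 ≤ 4 moves.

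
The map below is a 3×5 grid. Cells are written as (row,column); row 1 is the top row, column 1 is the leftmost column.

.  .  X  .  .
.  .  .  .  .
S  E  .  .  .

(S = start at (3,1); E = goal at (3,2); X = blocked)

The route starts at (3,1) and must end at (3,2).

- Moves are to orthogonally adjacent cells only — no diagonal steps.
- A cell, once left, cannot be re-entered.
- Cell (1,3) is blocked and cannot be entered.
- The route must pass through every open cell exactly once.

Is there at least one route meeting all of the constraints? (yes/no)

One route that works: (3,1) → (2,1) → (1,1) → (1,2) → (2,2) → (2,3) → (2,4) → (1,4) → (1,5) → (2,5) → (3,5) → (3,4) → (3,3) → (3,2).

yes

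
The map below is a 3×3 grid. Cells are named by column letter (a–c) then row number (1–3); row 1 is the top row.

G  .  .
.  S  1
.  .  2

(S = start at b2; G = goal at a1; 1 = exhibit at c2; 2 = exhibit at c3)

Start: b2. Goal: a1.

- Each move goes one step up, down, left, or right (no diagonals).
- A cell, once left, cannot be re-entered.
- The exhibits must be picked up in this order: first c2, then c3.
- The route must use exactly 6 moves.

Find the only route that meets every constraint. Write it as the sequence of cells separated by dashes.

b2 - c2 - c3 - b3 - a3 - a2 - a1

The waypoints must appear in the order c2, c3, with no cell reused.
Route from b2: right to c2, down to c3, 2× left (reaching a3), 2× up (reaching a1) — 6 moves in all.
Check: order respected (1 at step 1, 2 at step 2); 6 moves as required.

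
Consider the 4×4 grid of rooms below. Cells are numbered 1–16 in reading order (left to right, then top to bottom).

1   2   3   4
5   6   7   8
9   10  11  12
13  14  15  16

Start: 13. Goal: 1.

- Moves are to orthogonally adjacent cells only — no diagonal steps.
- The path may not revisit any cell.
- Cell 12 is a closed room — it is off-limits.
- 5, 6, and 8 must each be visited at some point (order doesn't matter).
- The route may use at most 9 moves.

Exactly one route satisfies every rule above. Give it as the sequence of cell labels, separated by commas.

The 9-move cap with required stops at 5, 6, 8 leaves no slack for detours.
Route from 13: 2× up (reaching 5), 3× right (reaching 8), up to 4, 3× left (reaching 1) — 9 moves in all.
Check: all required cells visited; 9 ≤ 9 moves.

13, 9, 5, 6, 7, 8, 4, 3, 2, 1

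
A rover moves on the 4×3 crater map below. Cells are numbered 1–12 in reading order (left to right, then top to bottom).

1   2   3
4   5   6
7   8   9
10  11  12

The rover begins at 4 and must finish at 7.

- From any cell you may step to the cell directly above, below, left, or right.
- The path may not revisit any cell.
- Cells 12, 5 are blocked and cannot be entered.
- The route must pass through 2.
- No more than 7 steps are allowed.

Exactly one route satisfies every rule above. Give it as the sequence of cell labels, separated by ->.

4 -> 1 -> 2 -> 3 -> 6 -> 9 -> 8 -> 7

Any route must reach 2 and still end at 7 within 7 moves, so the order of the required stops is forced.
Route from 4: up 1 to 1, right 2 to 3, down 2 to 9, left 2 to 7 — 7 moves in all.
Check: all required cells visited; 7 ≤ 7 moves.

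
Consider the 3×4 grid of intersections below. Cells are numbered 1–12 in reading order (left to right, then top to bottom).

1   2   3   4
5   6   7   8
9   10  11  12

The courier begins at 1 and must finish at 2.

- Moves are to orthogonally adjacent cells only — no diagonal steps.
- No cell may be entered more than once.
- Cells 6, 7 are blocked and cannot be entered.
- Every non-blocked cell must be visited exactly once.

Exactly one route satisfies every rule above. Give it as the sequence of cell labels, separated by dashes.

Need to visit all 10 open cells exactly once, starting at 1 and ending at 2.
Cell 10 has only two open neighbours (9 and 11), so the path must pass straight through it: one of those is the cell it's entered from and the other is where it exits.
Route from 1: down 2 to 9, right 3 to 12, up 2 to 4, left 2 to 2 — 9 moves in all.
Check: all 10 open cells covered.

1 - 5 - 9 - 10 - 11 - 12 - 8 - 4 - 3 - 2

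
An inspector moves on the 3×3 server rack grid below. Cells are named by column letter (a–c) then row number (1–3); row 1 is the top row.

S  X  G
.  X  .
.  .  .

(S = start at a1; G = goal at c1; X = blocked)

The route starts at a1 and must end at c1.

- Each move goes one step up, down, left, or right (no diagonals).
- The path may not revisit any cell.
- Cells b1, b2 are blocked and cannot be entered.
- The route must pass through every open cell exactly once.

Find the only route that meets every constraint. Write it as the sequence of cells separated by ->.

a1 -> a2 -> a3 -> b3 -> c3 -> c2 -> c1

Need to visit all 7 open cells exactly once, starting at a1 and ending at c1.
Cell c3 has only two open neighbours (c2 and b3), so the path must pass straight through it: one of those is the cell it's entered from and the other is where it exits.
Route from a1: 2× down (reaching a3), 2× right (reaching c3), 2× up (reaching c1) — 6 moves in all.
Check: all 7 open cells covered.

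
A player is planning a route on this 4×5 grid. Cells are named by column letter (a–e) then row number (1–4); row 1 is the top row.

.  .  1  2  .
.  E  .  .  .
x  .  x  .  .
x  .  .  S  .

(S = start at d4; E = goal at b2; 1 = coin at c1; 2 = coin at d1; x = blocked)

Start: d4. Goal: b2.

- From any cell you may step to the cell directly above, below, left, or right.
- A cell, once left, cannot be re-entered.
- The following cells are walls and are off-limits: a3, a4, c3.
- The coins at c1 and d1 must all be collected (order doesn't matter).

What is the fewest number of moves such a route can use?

6

Any route passes through c1 and d1 in some order between d4 and b2. Summing Manhattan distances along each leg and taking the cheapest ordering (d4 → d1 → c1 → b2) gives a lower bound of 3 + 1 + 2 = 6 moves.
A route of 6 moves achieves this: d4 → d3 → d2 → d1 → c1 → c2 → b2.
Since 6 matches the lower bound, it is optimal.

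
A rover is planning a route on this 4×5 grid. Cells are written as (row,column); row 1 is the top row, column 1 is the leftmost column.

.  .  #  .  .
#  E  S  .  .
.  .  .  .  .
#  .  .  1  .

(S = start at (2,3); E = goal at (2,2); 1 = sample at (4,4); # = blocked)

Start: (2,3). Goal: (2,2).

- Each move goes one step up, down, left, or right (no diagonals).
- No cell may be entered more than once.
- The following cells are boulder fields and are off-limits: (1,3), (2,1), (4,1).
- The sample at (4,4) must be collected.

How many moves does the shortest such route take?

7

Any route passes through (4,4) somewhere between (2,3) and (2,2). Summing Manhattan distances along the two legs ((2,3) → (4,4) → (2,2)) gives a lower bound of 3 + 4 = 7 moves.
A route of 7 moves achieves this: (2,3) → (3,3) → (3,4) → (4,4) → (4,3) → (4,2) → (3,2) → (2,2).
Since 7 matches the lower bound, it is optimal.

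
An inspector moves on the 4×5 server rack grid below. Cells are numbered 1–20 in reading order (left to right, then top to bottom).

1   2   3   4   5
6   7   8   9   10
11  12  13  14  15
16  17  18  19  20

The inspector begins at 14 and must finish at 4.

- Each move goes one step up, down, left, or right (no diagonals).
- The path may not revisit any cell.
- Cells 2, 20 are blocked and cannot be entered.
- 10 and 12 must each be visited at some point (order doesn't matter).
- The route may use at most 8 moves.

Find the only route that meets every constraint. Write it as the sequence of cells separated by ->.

14 -> 13 -> 12 -> 7 -> 8 -> 9 -> 10 -> 5 -> 4

The budget equals the shortest possible length, so every move has to be on a shortest route through the required cells.
Route from 14: left 2 to 12, up 1 to 7, right 3 to 10, up 1 to 5, left 1 to 4 — 8 moves in all.
Check: all required cells visited; 8 ≤ 8 moves.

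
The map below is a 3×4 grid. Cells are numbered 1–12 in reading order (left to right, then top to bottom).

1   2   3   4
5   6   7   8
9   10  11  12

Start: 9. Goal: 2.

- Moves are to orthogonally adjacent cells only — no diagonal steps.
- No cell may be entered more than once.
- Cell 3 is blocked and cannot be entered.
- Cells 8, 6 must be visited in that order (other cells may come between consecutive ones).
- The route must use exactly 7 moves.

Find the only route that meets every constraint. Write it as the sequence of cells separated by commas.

9, 10, 11, 12, 8, 7, 6, 2

The waypoints must appear in the order 8, 6, with no cell reused.
Route from 9: right 3 to 12, up 1 to 8, left 2 to 6, up 1 to 2 — 7 moves in all.
Check: order respected (8 at step 4, 6 at step 6); 7 moves as required.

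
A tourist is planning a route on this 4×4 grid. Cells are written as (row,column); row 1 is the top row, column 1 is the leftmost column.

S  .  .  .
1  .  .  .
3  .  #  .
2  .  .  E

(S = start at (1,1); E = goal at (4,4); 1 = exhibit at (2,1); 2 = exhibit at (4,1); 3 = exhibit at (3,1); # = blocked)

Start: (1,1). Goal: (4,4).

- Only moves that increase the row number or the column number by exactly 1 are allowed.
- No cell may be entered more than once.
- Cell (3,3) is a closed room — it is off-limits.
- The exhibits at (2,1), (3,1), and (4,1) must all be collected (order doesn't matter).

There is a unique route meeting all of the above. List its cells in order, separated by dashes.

Moves only go right or down, so the column and row indices never decrease.
Route from (1,1): down 3 to (4,1), right 3 to (4,4) — 6 moves in all.
Check: all required cells visited.

(1,1) - (2,1) - (3,1) - (4,1) - (4,2) - (4,3) - (4,4)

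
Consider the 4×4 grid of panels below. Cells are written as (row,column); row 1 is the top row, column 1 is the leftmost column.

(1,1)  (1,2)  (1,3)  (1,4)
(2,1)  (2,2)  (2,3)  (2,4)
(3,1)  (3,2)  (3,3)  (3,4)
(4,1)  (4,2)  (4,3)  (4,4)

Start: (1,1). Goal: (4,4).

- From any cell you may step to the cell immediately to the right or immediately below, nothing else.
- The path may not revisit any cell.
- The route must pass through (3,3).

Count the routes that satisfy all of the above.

A right/down-only route from (1,1) to (4,4) makes exactly 3 down-moves and 3 right-moves in some order.
With no other constraints that would be C(6,3) = 20 routes.
Split at (3,3) and multiply the segment counts: (1,1)→(3,3): 6; (3,3)→(4,4): 2; product = 12.
That gives 12 routes.

12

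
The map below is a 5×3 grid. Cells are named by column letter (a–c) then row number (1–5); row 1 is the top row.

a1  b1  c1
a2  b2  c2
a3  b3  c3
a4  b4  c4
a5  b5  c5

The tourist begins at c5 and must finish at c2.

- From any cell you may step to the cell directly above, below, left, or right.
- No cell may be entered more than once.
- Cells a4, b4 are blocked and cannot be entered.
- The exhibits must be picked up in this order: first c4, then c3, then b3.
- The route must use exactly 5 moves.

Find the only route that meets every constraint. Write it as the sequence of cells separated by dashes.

The waypoints must appear in the order c4, c3, b3, with no cell reused.
Route from c5: 2× up (reaching c3), left to b3, up to b2, right to c2 — 5 moves in all.
Check: order respected (c4 at step 1, c3 at step 2, b3 at step 3); 5 moves as required.

c5 - c4 - c3 - b3 - b2 - c2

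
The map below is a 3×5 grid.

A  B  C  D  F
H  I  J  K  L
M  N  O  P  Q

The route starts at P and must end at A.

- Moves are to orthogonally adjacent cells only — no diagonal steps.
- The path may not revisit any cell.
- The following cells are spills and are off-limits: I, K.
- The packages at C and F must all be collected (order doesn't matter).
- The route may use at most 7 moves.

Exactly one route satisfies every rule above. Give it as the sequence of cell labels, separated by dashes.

The budget equals the shortest possible length, so every move has to be on a shortest route through the required cells.
Route from P: right to Q, 2× up (reaching F), 4× left (reaching A) — 7 moves in all.
Check: all required cells visited; 7 ≤ 7 moves.

P - Q - L - F - D - C - B - A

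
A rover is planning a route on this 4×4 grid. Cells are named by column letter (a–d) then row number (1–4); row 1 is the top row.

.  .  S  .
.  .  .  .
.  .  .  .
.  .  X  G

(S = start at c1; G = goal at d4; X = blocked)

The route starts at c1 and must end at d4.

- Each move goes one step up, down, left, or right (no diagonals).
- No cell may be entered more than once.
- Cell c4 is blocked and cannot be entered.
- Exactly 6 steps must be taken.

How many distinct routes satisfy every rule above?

Need simple routes of exactly 6 moves from c1 to d4 (Manhattan distance 4, so 1 moves are spent on a detour and 1 undoing it).
Enumerating: c1 c2 b2 b3 c3 d3 d4 | c1 b1 b2 b3 c3 d3 d4 | c1 b1 b2 c2 c3 d3 d4 | c1 b1 b2 c2 d2 d3 d4 | c1 d1 d2 c2 c3 d3 d4.
That gives 5 routes.

5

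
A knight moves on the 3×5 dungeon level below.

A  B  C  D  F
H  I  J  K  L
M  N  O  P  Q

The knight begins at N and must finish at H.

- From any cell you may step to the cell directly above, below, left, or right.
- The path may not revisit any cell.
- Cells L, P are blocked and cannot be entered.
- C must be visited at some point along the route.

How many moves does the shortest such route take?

6

Any route passes through C somewhere between N and H. Summing Manhattan distances along the two legs (N → C → H) gives a lower bound of 3 + 3 = 6 moves.
A route of 6 moves achieves this: N → I → J → C → B → A → H.
Since 6 matches the lower bound, it is optimal.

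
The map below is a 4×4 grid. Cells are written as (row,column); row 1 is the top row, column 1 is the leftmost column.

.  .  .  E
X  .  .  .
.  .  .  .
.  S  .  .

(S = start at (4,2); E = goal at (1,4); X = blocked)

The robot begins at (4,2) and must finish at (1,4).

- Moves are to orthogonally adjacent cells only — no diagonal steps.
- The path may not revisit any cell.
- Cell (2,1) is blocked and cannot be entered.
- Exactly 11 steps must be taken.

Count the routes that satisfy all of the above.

Need simple routes of exactly 11 moves from (4,2) to (1,4) (Manhattan distance 5, so 3 moves are spent on a detour and 3 undoing it).
Enumerating: (4,2) (3,2) (2,2) (1,2) (1,3) (2,3) (3,3) (4,3) (4,4) (3,4) (2,4) (1,4) | (4,2) (3,2) (3,3) (4,3) (4,4) (3,4) (2,4) (2,3) (2,2) (1,2) (1,3) (1,4) | (4,2) (4,1) (3,1) (3,2) (2,2) (1,2) (1,3) (2,3) (3,3) (3,4) (2,4) (1,4) | (4,2) (4,1) (3,1) (3,2) (2,2) (2,3) (3,3) (4,3) (4,4) (3,4) (2,4) (1,4) | (4,2) (4,1) (3,1) (3,2) (3,3) (4,3) (4,4) (3,4) (2,4) (2,3) (1,3) (1,4) | (4,2) (4,1) (3,1) (3,2) (3,3) (3,4) (2,4) (2,3) (2,2) (1,2) (1,3) (1,4) | (4,2) (4,3) (4,4) (3,4) (2,4) (2,3) (3,3) (3,2) (2,2) (1,2) (1,3) (1,4) | (4,2) (4,3) (4,4) (3,4) (3,3) (3,2) (2,2) (1,2) (1,3) (2,3) (2,4) (1,4).
That gives 8 routes.

8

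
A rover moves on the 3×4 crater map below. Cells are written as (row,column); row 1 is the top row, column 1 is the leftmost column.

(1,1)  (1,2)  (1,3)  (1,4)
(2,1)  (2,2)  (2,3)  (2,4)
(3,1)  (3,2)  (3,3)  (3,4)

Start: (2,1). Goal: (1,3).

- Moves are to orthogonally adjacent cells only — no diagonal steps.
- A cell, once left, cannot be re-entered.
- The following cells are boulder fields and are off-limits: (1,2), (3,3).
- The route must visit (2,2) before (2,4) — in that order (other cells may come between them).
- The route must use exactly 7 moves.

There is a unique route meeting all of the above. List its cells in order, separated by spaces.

The waypoints must appear in the order (2,2), (2,4), with no cell reused.
Route from (2,1): down 1 to (3,1), right 1 to (3,2), up 1 to (2,2), right 2 to (2,4), up 1 to (1,4), left 1 to (1,3) — 7 moves in all.
Check: order respected ((2,2) at step 3, (2,4) at step 5); 7 moves as required.

(2,1) (3,1) (3,2) (2,2) (2,3) (2,4) (1,4) (1,3)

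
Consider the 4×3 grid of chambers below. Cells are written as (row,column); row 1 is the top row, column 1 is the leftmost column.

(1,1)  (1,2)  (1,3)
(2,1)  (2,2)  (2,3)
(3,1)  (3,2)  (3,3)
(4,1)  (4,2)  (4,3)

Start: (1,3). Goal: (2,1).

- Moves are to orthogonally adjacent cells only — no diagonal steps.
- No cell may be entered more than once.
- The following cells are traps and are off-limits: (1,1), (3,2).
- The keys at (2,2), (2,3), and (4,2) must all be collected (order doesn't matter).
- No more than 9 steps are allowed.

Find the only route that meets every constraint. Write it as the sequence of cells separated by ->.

The 9-move cap with required stops at (2,2), (2,3), (4,2) leaves no slack for detours.
Route from (1,3): left 1 to (1,2), down 1 to (2,2), right 1 to (2,3), down 2 to (4,3), left 2 to (4,1), up 2 to (2,1) — 9 moves in all.
Check: all required cells visited; 9 ≤ 9 moves.

(1,3) -> (1,2) -> (2,2) -> (2,3) -> (3,3) -> (4,3) -> (4,2) -> (4,1) -> (3,1) -> (2,1)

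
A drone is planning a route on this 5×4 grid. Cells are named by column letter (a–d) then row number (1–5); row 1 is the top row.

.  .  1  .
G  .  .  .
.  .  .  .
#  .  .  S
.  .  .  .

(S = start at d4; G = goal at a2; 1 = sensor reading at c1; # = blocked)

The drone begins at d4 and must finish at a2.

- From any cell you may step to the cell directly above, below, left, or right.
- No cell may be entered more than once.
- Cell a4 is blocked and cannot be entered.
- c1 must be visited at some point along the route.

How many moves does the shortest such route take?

7

Any route passes through c1 somewhere between d4 and a2. Summing Manhattan distances along the two legs (d4 → c1 → a2) gives a lower bound of 4 + 3 = 7 moves.
A route of 7 moves achieves this: d4 → d3 → d2 → d1 → c1 → c2 → b2 → a2.
Since 7 matches the lower bound, it is optimal.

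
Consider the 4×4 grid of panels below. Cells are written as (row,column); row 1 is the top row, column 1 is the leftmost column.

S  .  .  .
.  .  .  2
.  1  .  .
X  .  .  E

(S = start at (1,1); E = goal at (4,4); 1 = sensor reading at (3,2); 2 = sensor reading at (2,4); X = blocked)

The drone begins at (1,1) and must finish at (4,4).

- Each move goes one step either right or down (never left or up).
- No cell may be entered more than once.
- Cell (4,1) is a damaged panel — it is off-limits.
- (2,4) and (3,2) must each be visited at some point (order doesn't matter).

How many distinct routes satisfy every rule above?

A right/down-only route from (1,1) to (4,4) makes exactly 3 down-moves and 3 right-moves in some order.
With no other constraints that would be C(6,3) = 20 routes.
(3,2) is below but to the left of (2,4): going (2,4) → (3,2) would need a leftward move and (3,2) → (2,4) an upward move, so no right/down-only route can visit both required cells.
No route satisfies every constraint, so the count is 0.

0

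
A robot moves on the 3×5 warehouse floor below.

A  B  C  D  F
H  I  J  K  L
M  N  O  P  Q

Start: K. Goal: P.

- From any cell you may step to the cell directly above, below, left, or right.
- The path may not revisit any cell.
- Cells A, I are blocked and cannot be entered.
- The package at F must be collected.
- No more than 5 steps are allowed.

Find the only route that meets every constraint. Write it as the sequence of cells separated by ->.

The 5-move cap with required stops at F leaves no slack for detours.
Route from K: up 1 to D, right 1 to F, down 2 to Q, left 1 to P — 5 moves in all.
Check: all required cells visited; 5 ≤ 5 moves.

K -> D -> F -> L -> Q -> P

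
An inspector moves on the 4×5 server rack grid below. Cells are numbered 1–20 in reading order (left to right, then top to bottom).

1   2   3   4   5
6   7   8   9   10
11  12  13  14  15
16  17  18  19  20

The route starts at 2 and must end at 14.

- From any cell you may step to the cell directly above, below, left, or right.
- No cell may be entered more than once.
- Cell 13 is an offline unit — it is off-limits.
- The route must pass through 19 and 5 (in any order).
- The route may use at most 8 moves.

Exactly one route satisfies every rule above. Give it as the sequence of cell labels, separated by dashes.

2 - 3 - 4 - 5 - 10 - 15 - 20 - 19 - 14

Any route must reach 19 and 5 and still end at 14 within 8 moves, so the order of the required stops is forced.
Route from 2: right 3 to 5, down 3 to 20, left 1 to 19, up 1 to 14 — 8 moves in all.
Check: all required cells visited; 8 ≤ 8 moves.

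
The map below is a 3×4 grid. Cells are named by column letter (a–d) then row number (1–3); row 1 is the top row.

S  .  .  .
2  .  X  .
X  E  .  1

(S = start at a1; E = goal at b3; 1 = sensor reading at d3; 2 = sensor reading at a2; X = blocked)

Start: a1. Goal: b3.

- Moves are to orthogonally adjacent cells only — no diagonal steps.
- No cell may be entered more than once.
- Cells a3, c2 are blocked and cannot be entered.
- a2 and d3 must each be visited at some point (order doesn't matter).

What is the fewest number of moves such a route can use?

Any route passes through a2 and d3 in some order between a1 and b3. Summing Manhattan distances along each leg and taking the cheapest ordering (a1 → a2 → d3 → b3) gives a lower bound of 1 + 4 + 2 = 7 moves.
The shortest route satisfying every rule uses 9 moves: a1 → a2 → b2 → b1 → c1 → d1 → d2 → d3 → c3 → b3.
The no-revisit rule (legs can't share cells) pushes the minimum above the 7-move bound; an exhaustive check rules out every length from 7 to 8, leaving 9 as the minimum.

9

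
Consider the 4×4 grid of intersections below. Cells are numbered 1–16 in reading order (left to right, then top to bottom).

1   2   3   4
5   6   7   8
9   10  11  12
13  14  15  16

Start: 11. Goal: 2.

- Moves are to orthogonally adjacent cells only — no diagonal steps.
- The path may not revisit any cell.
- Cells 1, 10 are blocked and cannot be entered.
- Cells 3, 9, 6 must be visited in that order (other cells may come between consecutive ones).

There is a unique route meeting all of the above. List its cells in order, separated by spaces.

11 7 3 4 8 12 16 15 14 13 9 5 6 2

The waypoints must appear in the order 3, 9, 6, with no cell reused.
Route from 11: up 2 to 3, right 1 to 4, down 3 to 16, left 3 to 13, up 2 to 5, right 1 to 6, up 1 to 2 — 13 moves in all.
Check: order respected (3 at step 2, 9 at step 10, 6 at step 12).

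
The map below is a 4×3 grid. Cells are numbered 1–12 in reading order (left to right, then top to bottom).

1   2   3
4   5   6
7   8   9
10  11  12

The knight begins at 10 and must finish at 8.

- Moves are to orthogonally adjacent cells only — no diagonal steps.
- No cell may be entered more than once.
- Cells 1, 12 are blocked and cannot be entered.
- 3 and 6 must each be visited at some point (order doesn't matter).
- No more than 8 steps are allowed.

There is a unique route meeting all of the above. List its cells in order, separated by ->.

10 -> 7 -> 4 -> 5 -> 2 -> 3 -> 6 -> 9 -> 8

The 8-move cap with required stops at 3, 6 leaves no slack for detours.
Route from 10: 2× up (reaching 4), right to 5, up to 2, right to 3, 2× down (reaching 9), left to 8 — 8 moves in all.
Check: all required cells visited; 8 ≤ 8 moves.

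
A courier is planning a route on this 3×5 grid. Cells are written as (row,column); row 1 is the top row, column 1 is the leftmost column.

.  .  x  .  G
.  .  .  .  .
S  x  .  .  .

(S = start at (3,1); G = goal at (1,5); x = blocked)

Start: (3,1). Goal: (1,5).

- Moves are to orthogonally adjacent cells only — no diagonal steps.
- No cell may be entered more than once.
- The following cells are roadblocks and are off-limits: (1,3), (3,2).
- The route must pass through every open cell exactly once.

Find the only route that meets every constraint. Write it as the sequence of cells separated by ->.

(3,1) -> (2,1) -> (1,1) -> (1,2) -> (2,2) -> (2,3) -> (3,3) -> (3,4) -> (3,5) -> (2,5) -> (2,4) -> (1,4) -> (1,5)

Need to visit all 13 open cells exactly once, starting at (3,1) and ending at (1,5).
Cell (3,5) has only two open neighbours ((2,5) and (3,4)), so the path must pass straight through it: one of those is the cell it's entered from and the other is where it exits.
Route from (3,1): up 2 to (1,1), right 1 to (1,2), down 1 to (2,2), right 1 to (2,3), down 1 to (3,3), right 2 to (3,5), up 1 to (2,5), left 1 to (2,4), up 1 to (1,4), right 1 to (1,5) — 12 moves in all.
Check: all 13 open cells covered.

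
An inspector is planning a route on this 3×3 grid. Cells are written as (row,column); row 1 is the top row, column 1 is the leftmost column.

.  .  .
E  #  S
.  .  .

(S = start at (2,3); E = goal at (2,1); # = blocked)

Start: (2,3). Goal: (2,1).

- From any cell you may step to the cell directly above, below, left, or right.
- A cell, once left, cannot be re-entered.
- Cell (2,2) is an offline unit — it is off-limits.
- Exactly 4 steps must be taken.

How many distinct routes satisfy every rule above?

2

Need simple routes of exactly 4 moves from (2,3) to (2,1) (Manhattan distance 2, so 1 moves are spent on a detour and 1 undoing it).
Enumerating: (2,3) (1,3) (1,2) (1,1) (2,1) | (2,3) (3,3) (3,2) (3,1) (2,1).
That gives 2 routes.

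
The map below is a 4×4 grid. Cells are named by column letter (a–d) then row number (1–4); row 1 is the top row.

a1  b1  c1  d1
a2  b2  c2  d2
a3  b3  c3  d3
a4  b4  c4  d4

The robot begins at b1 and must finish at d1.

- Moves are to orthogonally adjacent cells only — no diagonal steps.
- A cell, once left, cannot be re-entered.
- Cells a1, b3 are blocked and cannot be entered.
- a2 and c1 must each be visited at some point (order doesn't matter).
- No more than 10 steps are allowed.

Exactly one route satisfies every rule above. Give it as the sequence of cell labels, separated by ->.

The budget equals the shortest possible length, so every move has to be on a shortest route through the required cells.
Route from b1: down to b2, left to a2, 2× down (reaching a4), 2× right (reaching c4), 3× up (reaching c1), right to d1 — 10 moves in all.
Check: all required cells visited; 10 ≤ 10 moves.

b1 -> b2 -> a2 -> a3 -> a4 -> b4 -> c4 -> c3 -> c2 -> c1 -> d1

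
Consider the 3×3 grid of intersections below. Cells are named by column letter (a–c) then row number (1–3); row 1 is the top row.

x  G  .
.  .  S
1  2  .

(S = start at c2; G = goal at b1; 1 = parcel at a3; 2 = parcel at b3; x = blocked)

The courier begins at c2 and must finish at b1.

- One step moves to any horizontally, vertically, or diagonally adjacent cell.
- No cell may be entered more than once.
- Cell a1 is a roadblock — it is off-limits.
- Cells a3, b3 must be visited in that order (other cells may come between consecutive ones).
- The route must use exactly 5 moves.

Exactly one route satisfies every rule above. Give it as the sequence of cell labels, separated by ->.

c2 -> b2 -> a3 -> b3 -> a2 -> b1

The waypoints must appear in the order a3, b3, with no cell reused.
Route from c2: left 1 to b2, down-left 1 to a3, right 1 to b3, up-left 1 to a2, up-right 1 to b1 — 5 moves in all.
Check: order respected (1 at step 2, 2 at step 3); 5 moves as required.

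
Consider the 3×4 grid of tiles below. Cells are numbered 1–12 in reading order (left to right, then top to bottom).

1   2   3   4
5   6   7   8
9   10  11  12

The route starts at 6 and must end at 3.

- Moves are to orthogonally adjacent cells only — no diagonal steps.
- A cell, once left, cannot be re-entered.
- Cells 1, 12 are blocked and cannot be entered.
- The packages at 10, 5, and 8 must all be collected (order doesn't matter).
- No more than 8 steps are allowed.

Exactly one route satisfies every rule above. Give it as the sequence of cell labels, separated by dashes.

6 - 5 - 9 - 10 - 11 - 7 - 8 - 4 - 3

The 8-move cap with required stops at 10, 5, 8 leaves no slack for detours.
Route from 6: left to 5, down to 9, 2× right (reaching 11), up to 7, right to 8, up to 4, left to 3 — 8 moves in all.
Check: all required cells visited; 8 ≤ 8 moves.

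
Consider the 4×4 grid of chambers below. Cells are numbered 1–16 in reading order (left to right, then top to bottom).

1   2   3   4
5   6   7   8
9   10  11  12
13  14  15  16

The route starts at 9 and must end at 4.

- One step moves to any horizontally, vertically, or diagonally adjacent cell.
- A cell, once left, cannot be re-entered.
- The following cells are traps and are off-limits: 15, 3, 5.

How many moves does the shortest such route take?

With diagonal moves allowed, the Chebyshev distance max(|Δrow|,|Δcol|) from 9 to 4 is 3, so at least 3 moves are needed.
A route of 3 moves achieves this: 9 → 6 → 7 → 4.
Since 3 matches the lower bound, it is optimal.

3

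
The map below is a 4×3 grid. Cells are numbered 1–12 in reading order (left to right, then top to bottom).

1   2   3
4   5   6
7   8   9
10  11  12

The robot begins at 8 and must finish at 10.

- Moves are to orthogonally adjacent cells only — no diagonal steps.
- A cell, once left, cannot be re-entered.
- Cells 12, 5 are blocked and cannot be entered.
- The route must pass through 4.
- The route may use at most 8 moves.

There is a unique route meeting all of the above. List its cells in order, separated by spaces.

Any route must reach 4 and still end at 10 within 8 moves, so the order of the required stops is forced.
Route from 8: right 1 to 9, up 2 to 3, left 2 to 1, down 3 to 10 — 8 moves in all.
Check: all required cells visited; 8 ≤ 8 moves.

8 9 6 3 2 1 4 7 10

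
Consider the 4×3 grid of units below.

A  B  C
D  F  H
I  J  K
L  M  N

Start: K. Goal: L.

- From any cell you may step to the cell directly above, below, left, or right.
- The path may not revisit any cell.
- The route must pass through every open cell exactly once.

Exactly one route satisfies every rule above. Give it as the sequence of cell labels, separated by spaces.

Need to visit all 12 open cells exactly once, starting at K and ending at L.
Route from K: down to N, left to M, 2× up (reaching F), right to H, up to C, 2× left (reaching A), 3× down (reaching L) — 11 moves in all.
Check: all 12 open cells covered.

K N M J F H C B A D I L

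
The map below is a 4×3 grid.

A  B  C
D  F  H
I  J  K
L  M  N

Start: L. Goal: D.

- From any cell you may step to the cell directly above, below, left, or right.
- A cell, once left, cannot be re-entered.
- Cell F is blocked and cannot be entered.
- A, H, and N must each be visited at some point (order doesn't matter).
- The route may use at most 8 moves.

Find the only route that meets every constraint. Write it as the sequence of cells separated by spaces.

The budget equals the shortest possible length, so every move has to be on a shortest route through the required cells.
Route from L: right 2 to N, up 3 to C, left 2 to A, down 1 to D — 8 moves in all.
Check: all required cells visited; 8 ≤ 8 moves.

L M N K H C B A D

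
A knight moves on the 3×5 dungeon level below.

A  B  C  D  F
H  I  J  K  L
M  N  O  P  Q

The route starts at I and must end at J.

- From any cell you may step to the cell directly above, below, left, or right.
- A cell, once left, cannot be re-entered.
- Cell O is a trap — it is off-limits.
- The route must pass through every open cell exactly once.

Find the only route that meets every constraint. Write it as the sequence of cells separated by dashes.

I - N - M - H - A - B - C - D - F - L - Q - P - K - J

Need to visit all 14 open cells exactly once, starting at I and ending at J.
Cell A has only two open neighbours (H and B), so the path must pass straight through it: one of those is the cell it's entered from and the other is where it exits.
Route from I: down 1 to N, left 1 to M, up 2 to A, right 4 to F, down 2 to Q, left 1 to P, up 1 to K, left 1 to J — 13 moves in all.
Check: all 14 open cells covered.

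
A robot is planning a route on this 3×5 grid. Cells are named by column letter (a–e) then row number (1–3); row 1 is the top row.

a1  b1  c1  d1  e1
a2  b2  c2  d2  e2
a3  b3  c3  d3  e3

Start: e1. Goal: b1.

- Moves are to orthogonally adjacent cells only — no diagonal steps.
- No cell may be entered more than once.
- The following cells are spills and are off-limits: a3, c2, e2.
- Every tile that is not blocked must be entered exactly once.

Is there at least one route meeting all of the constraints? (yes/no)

Cell e3 has only one open neighbour but is neither the start nor the goal, so a Hamiltonian route would have to both enter and leave it through the same neighbour — impossible without revisiting.

no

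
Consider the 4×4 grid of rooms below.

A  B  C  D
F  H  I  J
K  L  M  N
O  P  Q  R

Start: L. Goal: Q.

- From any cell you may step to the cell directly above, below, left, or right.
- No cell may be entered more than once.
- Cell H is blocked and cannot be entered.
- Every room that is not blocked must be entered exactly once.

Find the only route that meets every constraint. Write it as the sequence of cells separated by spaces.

L P O K F A B C D J I M N R Q

Need to visit all 15 open cells exactly once, starting at L and ending at Q.
Cell F has only two open neighbours (A and K), so the path must pass straight through it: one of those is the cell it's entered from and the other is where it exits.
Route from L: down 1 to P, left 1 to O, up 3 to A, right 3 to D, down 1 to J, left 1 to I, down 1 to M, right 1 to N, down 1 to R, left 1 to Q — 14 moves in all.
Check: all 15 open cells covered.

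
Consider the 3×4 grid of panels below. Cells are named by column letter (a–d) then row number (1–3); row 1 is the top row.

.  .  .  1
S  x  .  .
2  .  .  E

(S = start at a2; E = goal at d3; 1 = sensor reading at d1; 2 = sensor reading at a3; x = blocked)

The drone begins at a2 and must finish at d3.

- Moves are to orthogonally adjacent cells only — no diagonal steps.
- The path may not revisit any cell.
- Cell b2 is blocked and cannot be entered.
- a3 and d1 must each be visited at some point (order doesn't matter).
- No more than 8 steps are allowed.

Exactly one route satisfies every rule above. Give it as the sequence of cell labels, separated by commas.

a2, a3, b3, c3, c2, c1, d1, d2, d3

The 8-move cap with required stops at a3, d1 leaves no slack for detours.
Route from a2: down to a3, 2× right (reaching c3), 2× up (reaching c1), right to d1, 2× down (reaching d3) — 8 moves in all.
Check: all required cells visited; 8 ≤ 8 moves.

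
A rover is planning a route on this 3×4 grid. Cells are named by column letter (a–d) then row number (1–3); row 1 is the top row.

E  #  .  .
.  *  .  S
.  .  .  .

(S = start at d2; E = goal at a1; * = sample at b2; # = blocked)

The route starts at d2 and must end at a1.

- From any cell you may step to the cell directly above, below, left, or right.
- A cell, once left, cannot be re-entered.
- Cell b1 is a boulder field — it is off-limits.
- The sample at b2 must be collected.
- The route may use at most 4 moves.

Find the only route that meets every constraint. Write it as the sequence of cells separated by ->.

Any route must reach b2 and still end at a1 within 4 moves, so the order of the required stops is forced.
Route from d2: 3× left (reaching a2), up to a1 — 4 moves in all.
Check: all required cells visited; 4 ≤ 4 moves.

d2 -> c2 -> b2 -> a2 -> a1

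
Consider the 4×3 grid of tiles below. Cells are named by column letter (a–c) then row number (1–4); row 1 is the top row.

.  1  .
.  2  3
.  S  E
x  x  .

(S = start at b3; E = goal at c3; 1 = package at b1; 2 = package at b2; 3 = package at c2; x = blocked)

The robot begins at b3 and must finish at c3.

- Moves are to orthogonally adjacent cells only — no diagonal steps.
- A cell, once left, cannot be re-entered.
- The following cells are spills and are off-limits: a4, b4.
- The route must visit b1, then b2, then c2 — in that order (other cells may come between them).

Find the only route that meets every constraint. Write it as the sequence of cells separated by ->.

The waypoints must appear in the order b1, b2, c2, with no cell reused.
Route from b3: left to a3, 2× up (reaching a1), right to b1, down to b2, right to c2, down to c3 — 7 moves in all.
Check: order respected (1 at step 4, 2 at step 5, 3 at step 6).

b3 -> a3 -> a2 -> a1 -> b1 -> b2 -> c2 -> c3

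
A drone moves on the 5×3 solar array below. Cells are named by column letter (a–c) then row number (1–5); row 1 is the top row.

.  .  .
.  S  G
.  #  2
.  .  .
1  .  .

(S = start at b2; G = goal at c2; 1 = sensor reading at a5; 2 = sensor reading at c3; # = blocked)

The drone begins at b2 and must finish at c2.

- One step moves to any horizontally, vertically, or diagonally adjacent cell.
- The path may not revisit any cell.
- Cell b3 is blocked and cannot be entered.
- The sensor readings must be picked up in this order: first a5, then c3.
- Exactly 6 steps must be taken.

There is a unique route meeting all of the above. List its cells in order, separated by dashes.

The waypoints must appear in the order a5, c3, with no cell reused.
Route from b2: down-left to a3, 2× down (reaching a5), 2× up-right (reaching c3), up to c2 — 6 moves in all.
Check: order respected (1 at step 3, 2 at step 5); 6 moves as required.

b2 - a3 - a4 - a5 - b4 - c3 - c2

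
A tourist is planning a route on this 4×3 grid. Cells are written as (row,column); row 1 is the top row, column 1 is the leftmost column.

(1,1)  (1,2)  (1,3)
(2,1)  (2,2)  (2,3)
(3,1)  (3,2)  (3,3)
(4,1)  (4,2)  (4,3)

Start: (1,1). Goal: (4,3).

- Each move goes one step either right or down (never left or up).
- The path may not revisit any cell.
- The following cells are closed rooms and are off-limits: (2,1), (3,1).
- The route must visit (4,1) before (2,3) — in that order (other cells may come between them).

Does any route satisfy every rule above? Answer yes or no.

no

(2,3) lies above (4,1), so going from (4,1) to (2,3) would need an upward move — but moves only go right/down, so (4,1) cannot be visited before (2,3).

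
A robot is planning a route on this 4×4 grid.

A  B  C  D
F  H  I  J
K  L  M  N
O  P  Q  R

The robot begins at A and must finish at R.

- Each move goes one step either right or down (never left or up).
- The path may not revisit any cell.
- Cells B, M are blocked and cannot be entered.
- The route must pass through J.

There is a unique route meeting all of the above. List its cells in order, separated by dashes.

Moves only go right or down, so the column and row indices never decrease.
Route from A: down 1 to F, right 3 to J, down 2 to R — 6 moves in all.
Check: all required cells visited.

A - F - H - I - J - N - R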